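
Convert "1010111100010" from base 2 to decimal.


Input: "1010111100010" in base 2
Positional expansion:
  Digit '1' (value 1) x 2^12 = 4096
  Digit '0' (value 0) x 2^11 = 0
  Digit '1' (value 1) x 2^10 = 1024
  Digit '0' (value 0) x 2^9 = 0
  Digit '1' (value 1) x 2^8 = 256
  Digit '1' (value 1) x 2^7 = 128
  Digit '1' (value 1) x 2^6 = 64
  Digit '1' (value 1) x 2^5 = 32
  Digit '0' (value 0) x 2^4 = 0
  Digit '0' (value 0) x 2^3 = 0
  Digit '0' (value 0) x 2^2 = 0
  Digit '1' (value 1) x 2^1 = 2
  Digit '0' (value 0) x 2^0 = 0
Sum = 5602

5602


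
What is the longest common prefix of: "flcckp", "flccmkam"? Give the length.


Words: flcckp, flccmkam
  Position 0: all 'f' => match
  Position 1: all 'l' => match
  Position 2: all 'c' => match
  Position 3: all 'c' => match
  Position 4: ('k', 'm') => mismatch, stop
LCP = "flcc" (length 4)

4


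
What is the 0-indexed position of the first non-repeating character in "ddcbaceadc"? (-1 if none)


Input: ddcbaceadc
Character frequencies:
  'a': 2
  'b': 1
  'c': 3
  'd': 3
  'e': 1
Scanning left to right for freq == 1:
  Position 0 ('d'): freq=3, skip
  Position 1 ('d'): freq=3, skip
  Position 2 ('c'): freq=3, skip
  Position 3 ('b'): unique! => answer = 3

3


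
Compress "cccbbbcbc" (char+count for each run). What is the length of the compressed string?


Input: cccbbbcbc
Runs:
  'c' x 3 => "c3"
  'b' x 3 => "b3"
  'c' x 1 => "c1"
  'b' x 1 => "b1"
  'c' x 1 => "c1"
Compressed: "c3b3c1b1c1"
Compressed length: 10

10


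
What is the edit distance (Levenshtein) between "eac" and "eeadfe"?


Computing edit distance: "eac" -> "eeadfe"
DP table:
           e    e    a    d    f    e
      0    1    2    3    4    5    6
  e   1    0    1    2    3    4    5
  a   2    1    1    1    2    3    4
  c   3    2    2    2    2    3    4
Edit distance = dp[3][6] = 4

4


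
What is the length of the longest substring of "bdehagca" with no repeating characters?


Input: "bdehagca"
Sliding window (track last position of each char):
  Position 0 ('b'): window [0,0] length 1 -- new best
  Position 1 ('d'): window [0,1] length 2 -- new best
  Position 2 ('e'): window [0,2] length 3 -- new best
  Position 3 ('h'): window [0,3] length 4 -- new best
  Position 4 ('a'): window [0,4] length 5 -- new best
  Position 5 ('g'): window [0,5] length 6 -- new best
  Position 6 ('c'): window [0,6] length 7 -- new best
  Position 7 ('a'): repeat (last at 4), move window start to 5
  Position 7 ('a'): window [5,7] length 3
Longest substring with no repeats: "bdehagc" with length 7

7


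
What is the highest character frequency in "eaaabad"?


Input: eaaabad
Character counts:
  'a': 4
  'b': 1
  'd': 1
  'e': 1
Maximum frequency: 4

4


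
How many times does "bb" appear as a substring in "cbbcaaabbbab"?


Searching for "bb" in "cbbcaaabbbab"
Scanning each position:
  Position 0: "cb" => no
  Position 1: "bb" => MATCH
  Position 2: "bc" => no
  Position 3: "ca" => no
  Position 4: "aa" => no
  Position 5: "aa" => no
  Position 6: "ab" => no
  Position 7: "bb" => MATCH
  Position 8: "bb" => MATCH
  Position 9: "ba" => no
  Position 10: "ab" => no
Total occurrences: 3

3


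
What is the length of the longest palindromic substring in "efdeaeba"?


Input: "efdeaeba"
Checking substrings for palindromes:
  [3:6] "eae" (len 3) => palindrome
Longest palindromic substring: "eae" with length 3

3


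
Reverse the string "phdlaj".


Input: phdlaj
Reading characters right to left:
  Position 5: 'j'
  Position 4: 'a'
  Position 3: 'l'
  Position 2: 'd'
  Position 1: 'h'
  Position 0: 'p'
Reversed: jaldhp

jaldhp


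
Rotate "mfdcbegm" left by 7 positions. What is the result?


Input: "mfdcbegm", rotate left by 7
First 7 characters: "mfdcbeg"
Remaining characters: "m"
Concatenate remaining + first: "m" + "mfdcbeg" = "mmfdcbeg"

mmfdcbeg


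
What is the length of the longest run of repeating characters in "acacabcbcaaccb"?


Input: "acacabcbcaaccb"
Scanning for longest run:
  Position 1 ('c'): new char, reset run to 1
  Position 2 ('a'): new char, reset run to 1
  Position 3 ('c'): new char, reset run to 1
  Position 4 ('a'): new char, reset run to 1
  Position 5 ('b'): new char, reset run to 1
  Position 6 ('c'): new char, reset run to 1
  Position 7 ('b'): new char, reset run to 1
  Position 8 ('c'): new char, reset run to 1
  Position 9 ('a'): new char, reset run to 1
  Position 10 ('a'): continues run of 'a', length=2
  Position 11 ('c'): new char, reset run to 1
  Position 12 ('c'): continues run of 'c', length=2
  Position 13 ('b'): new char, reset run to 1
Longest run: 'a' with length 2

2


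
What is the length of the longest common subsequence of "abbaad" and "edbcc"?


LCS of "abbaad" and "edbcc"
DP table:
           e    d    b    c    c
      0    0    0    0    0    0
  a   0    0    0    0    0    0
  b   0    0    0    1    1    1
  b   0    0    0    1    1    1
  a   0    0    0    1    1    1
  a   0    0    0    1    1    1
  d   0    0    1    1    1    1
LCS length = dp[6][5] = 1

1


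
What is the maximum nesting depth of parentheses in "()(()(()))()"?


Input: "()(()(()))()"
Tracking depth:
  Position 0 '(': depth becomes 1
  Position 1 ')': depth becomes 0
  Position 2 '(': depth becomes 1
  Position 3 '(': depth becomes 2
  Position 4 ')': depth becomes 1
  Position 5 '(': depth becomes 2
  Position 6 '(': depth becomes 3
  Position 7 ')': depth becomes 2
  Position 8 ')': depth becomes 1
  Position 9 ')': depth becomes 0
  Position 10 '(': depth becomes 1
  Position 11 ')': depth becomes 0
Maximum depth reached: 3

3


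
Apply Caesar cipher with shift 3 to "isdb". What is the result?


Caesar cipher: shift "isdb" by 3
  'i' (pos 8) + 3 = pos 11 = 'l'
  's' (pos 18) + 3 = pos 21 = 'v'
  'd' (pos 3) + 3 = pos 6 = 'g'
  'b' (pos 1) + 3 = pos 4 = 'e'
Result: lvge

lvge


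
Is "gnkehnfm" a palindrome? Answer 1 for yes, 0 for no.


Input: gnkehnfm
Reversed: mfnhekng
  Compare pos 0 ('g') with pos 7 ('m'): MISMATCH
  Compare pos 1 ('n') with pos 6 ('f'): MISMATCH
  Compare pos 2 ('k') with pos 5 ('n'): MISMATCH
  Compare pos 3 ('e') with pos 4 ('h'): MISMATCH
Result: not a palindrome

0


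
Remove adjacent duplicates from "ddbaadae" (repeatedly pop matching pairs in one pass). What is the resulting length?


Input: ddbaadae
Stack-based adjacent duplicate removal:
  Read 'd': push. Stack: d
  Read 'd': matches stack top 'd' => pop. Stack: (empty)
  Read 'b': push. Stack: b
  Read 'a': push. Stack: ba
  Read 'a': matches stack top 'a' => pop. Stack: b
  Read 'd': push. Stack: bd
  Read 'a': push. Stack: bda
  Read 'e': push. Stack: bdae
Final stack: "bdae" (length 4)

4


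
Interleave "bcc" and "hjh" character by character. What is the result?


Interleaving "bcc" and "hjh":
  Position 0: 'b' from first, 'h' from second => "bh"
  Position 1: 'c' from first, 'j' from second => "cj"
  Position 2: 'c' from first, 'h' from second => "ch"
Result: bhcjch

bhcjch


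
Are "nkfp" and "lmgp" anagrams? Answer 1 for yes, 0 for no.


Strings: "nkfp", "lmgp"
Sorted first:  fknp
Sorted second: glmp
Differ at position 0: 'f' vs 'g' => not anagrams

0


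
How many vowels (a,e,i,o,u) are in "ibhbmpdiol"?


Input: ibhbmpdiol
Checking each character:
  'i' at position 0: vowel (running total: 1)
  'b' at position 1: consonant
  'h' at position 2: consonant
  'b' at position 3: consonant
  'm' at position 4: consonant
  'p' at position 5: consonant
  'd' at position 6: consonant
  'i' at position 7: vowel (running total: 2)
  'o' at position 8: vowel (running total: 3)
  'l' at position 9: consonant
Total vowels: 3

3


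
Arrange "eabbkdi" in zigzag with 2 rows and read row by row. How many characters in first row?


Zigzag "eabbkdi" into 2 rows:
Placing characters:
  'e' => row 0
  'a' => row 1
  'b' => row 0
  'b' => row 1
  'k' => row 0
  'd' => row 1
  'i' => row 0
Rows:
  Row 0: "ebki"
  Row 1: "abd"
First row length: 4

4


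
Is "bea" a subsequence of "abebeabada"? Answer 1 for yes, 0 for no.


Check if "bea" is a subsequence of "abebeabada"
Greedy scan:
  Position 0 ('a'): no match needed
  Position 1 ('b'): matches sub[0] = 'b'
  Position 2 ('e'): matches sub[1] = 'e'
  Position 3 ('b'): no match needed
  Position 4 ('e'): no match needed
  Position 5 ('a'): matches sub[2] = 'a'
  Position 6 ('b'): no match needed
  Position 7 ('a'): no match needed
  Position 8 ('d'): no match needed
  Position 9 ('a'): no match needed
All 3 characters matched => is a subsequence

1


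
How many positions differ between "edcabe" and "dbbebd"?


Comparing "edcabe" and "dbbebd" position by position:
  Position 0: 'e' vs 'd' => DIFFER
  Position 1: 'd' vs 'b' => DIFFER
  Position 2: 'c' vs 'b' => DIFFER
  Position 3: 'a' vs 'e' => DIFFER
  Position 4: 'b' vs 'b' => same
  Position 5: 'e' vs 'd' => DIFFER
Positions that differ: 5

5


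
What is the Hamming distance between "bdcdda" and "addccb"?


Comparing "bdcdda" and "addccb" position by position:
  Position 0: 'b' vs 'a' => differ
  Position 1: 'd' vs 'd' => same
  Position 2: 'c' vs 'd' => differ
  Position 3: 'd' vs 'c' => differ
  Position 4: 'd' vs 'c' => differ
  Position 5: 'a' vs 'b' => differ
Total differences (Hamming distance): 5

5


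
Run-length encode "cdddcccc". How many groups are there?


Input: cdddcccc
Scanning for consecutive runs:
  Group 1: 'c' x 1 (positions 0-0)
  Group 2: 'd' x 3 (positions 1-3)
  Group 3: 'c' x 4 (positions 4-7)
Total groups: 3

3


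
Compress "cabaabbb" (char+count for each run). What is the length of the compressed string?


Input: cabaabbb
Runs:
  'c' x 1 => "c1"
  'a' x 1 => "a1"
  'b' x 1 => "b1"
  'a' x 2 => "a2"
  'b' x 3 => "b3"
Compressed: "c1a1b1a2b3"
Compressed length: 10

10


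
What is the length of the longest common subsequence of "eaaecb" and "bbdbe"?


LCS of "eaaecb" and "bbdbe"
DP table:
           b    b    d    b    e
      0    0    0    0    0    0
  e   0    0    0    0    0    1
  a   0    0    0    0    0    1
  a   0    0    0    0    0    1
  e   0    0    0    0    0    1
  c   0    0    0    0    0    1
  b   0    1    1    1    1    1
LCS length = dp[6][5] = 1

1


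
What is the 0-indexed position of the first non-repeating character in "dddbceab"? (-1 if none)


Input: dddbceab
Character frequencies:
  'a': 1
  'b': 2
  'c': 1
  'd': 3
  'e': 1
Scanning left to right for freq == 1:
  Position 0 ('d'): freq=3, skip
  Position 1 ('d'): freq=3, skip
  Position 2 ('d'): freq=3, skip
  Position 3 ('b'): freq=2, skip
  Position 4 ('c'): unique! => answer = 4

4


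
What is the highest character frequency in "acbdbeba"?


Input: acbdbeba
Character counts:
  'a': 2
  'b': 3
  'c': 1
  'd': 1
  'e': 1
Maximum frequency: 3

3


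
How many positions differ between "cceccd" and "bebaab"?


Comparing "cceccd" and "bebaab" position by position:
  Position 0: 'c' vs 'b' => DIFFER
  Position 1: 'c' vs 'e' => DIFFER
  Position 2: 'e' vs 'b' => DIFFER
  Position 3: 'c' vs 'a' => DIFFER
  Position 4: 'c' vs 'a' => DIFFER
  Position 5: 'd' vs 'b' => DIFFER
Positions that differ: 6

6


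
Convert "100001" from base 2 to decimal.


Input: "100001" in base 2
Positional expansion:
  Digit '1' (value 1) x 2^5 = 32
  Digit '0' (value 0) x 2^4 = 0
  Digit '0' (value 0) x 2^3 = 0
  Digit '0' (value 0) x 2^2 = 0
  Digit '0' (value 0) x 2^1 = 0
  Digit '1' (value 1) x 2^0 = 1
Sum = 33

33


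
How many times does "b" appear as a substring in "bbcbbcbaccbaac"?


Searching for "b" in "bbcbbcbaccbaac"
Scanning each position:
  Position 0: "b" => MATCH
  Position 1: "b" => MATCH
  Position 2: "c" => no
  Position 3: "b" => MATCH
  Position 4: "b" => MATCH
  Position 5: "c" => no
  Position 6: "b" => MATCH
  Position 7: "a" => no
  Position 8: "c" => no
  Position 9: "c" => no
  Position 10: "b" => MATCH
  Position 11: "a" => no
  Position 12: "a" => no
  Position 13: "c" => no
Total occurrences: 6

6


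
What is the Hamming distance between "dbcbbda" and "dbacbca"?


Comparing "dbcbbda" and "dbacbca" position by position:
  Position 0: 'd' vs 'd' => same
  Position 1: 'b' vs 'b' => same
  Position 2: 'c' vs 'a' => differ
  Position 3: 'b' vs 'c' => differ
  Position 4: 'b' vs 'b' => same
  Position 5: 'd' vs 'c' => differ
  Position 6: 'a' vs 'a' => same
Total differences (Hamming distance): 3

3


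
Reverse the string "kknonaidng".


Input: kknonaidng
Reading characters right to left:
  Position 9: 'g'
  Position 8: 'n'
  Position 7: 'd'
  Position 6: 'i'
  Position 5: 'a'
  Position 4: 'n'
  Position 3: 'o'
  Position 2: 'n'
  Position 1: 'k'
  Position 0: 'k'
Reversed: gndianonkk

gndianonkk


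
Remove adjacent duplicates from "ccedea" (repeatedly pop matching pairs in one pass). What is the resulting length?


Input: ccedea
Stack-based adjacent duplicate removal:
  Read 'c': push. Stack: c
  Read 'c': matches stack top 'c' => pop. Stack: (empty)
  Read 'e': push. Stack: e
  Read 'd': push. Stack: ed
  Read 'e': push. Stack: ede
  Read 'a': push. Stack: edea
Final stack: "edea" (length 4)

4


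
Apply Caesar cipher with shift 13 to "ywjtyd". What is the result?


Caesar cipher: shift "ywjtyd" by 13
  'y' (pos 24) + 13 = pos 11 = 'l'
  'w' (pos 22) + 13 = pos 9 = 'j'
  'j' (pos 9) + 13 = pos 22 = 'w'
  't' (pos 19) + 13 = pos 6 = 'g'
  'y' (pos 24) + 13 = pos 11 = 'l'
  'd' (pos 3) + 13 = pos 16 = 'q'
Result: ljwglq

ljwglq


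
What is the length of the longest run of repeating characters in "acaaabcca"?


Input: "acaaabcca"
Scanning for longest run:
  Position 1 ('c'): new char, reset run to 1
  Position 2 ('a'): new char, reset run to 1
  Position 3 ('a'): continues run of 'a', length=2
  Position 4 ('a'): continues run of 'a', length=3
  Position 5 ('b'): new char, reset run to 1
  Position 6 ('c'): new char, reset run to 1
  Position 7 ('c'): continues run of 'c', length=2
  Position 8 ('a'): new char, reset run to 1
Longest run: 'a' with length 3

3


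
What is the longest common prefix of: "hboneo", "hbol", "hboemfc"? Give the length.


Words: hboneo, hbol, hboemfc
  Position 0: all 'h' => match
  Position 1: all 'b' => match
  Position 2: all 'o' => match
  Position 3: ('n', 'l', 'e') => mismatch, stop
LCP = "hbo" (length 3)

3


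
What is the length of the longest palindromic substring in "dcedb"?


Input: "dcedb"
Checking substrings for palindromes:
  No multi-char palindromic substrings found
Longest palindromic substring: "d" with length 1

1


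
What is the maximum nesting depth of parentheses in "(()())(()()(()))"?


Input: "(()())(()()(()))"
Tracking depth:
  Position 0 '(': depth becomes 1
  Position 1 '(': depth becomes 2
  Position 2 ')': depth becomes 1
  Position 3 '(': depth becomes 2
  Position 4 ')': depth becomes 1
  Position 5 ')': depth becomes 0
  Position 6 '(': depth becomes 1
  Position 7 '(': depth becomes 2
  Position 8 ')': depth becomes 1
  Position 9 '(': depth becomes 2
  Position 10 ')': depth becomes 1
  Position 11 '(': depth becomes 2
  Position 12 '(': depth becomes 3
  Position 13 ')': depth becomes 2
  Position 14 ')': depth becomes 1
  Position 15 ')': depth becomes 0
Maximum depth reached: 3

3


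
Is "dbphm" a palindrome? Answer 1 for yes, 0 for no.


Input: dbphm
Reversed: mhpbd
  Compare pos 0 ('d') with pos 4 ('m'): MISMATCH
  Compare pos 1 ('b') with pos 3 ('h'): MISMATCH
Result: not a palindrome

0


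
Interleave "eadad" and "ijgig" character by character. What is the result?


Interleaving "eadad" and "ijgig":
  Position 0: 'e' from first, 'i' from second => "ei"
  Position 1: 'a' from first, 'j' from second => "aj"
  Position 2: 'd' from first, 'g' from second => "dg"
  Position 3: 'a' from first, 'i' from second => "ai"
  Position 4: 'd' from first, 'g' from second => "dg"
Result: eiajdgaidg

eiajdgaidg


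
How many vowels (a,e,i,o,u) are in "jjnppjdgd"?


Input: jjnppjdgd
Checking each character:
  'j' at position 0: consonant
  'j' at position 1: consonant
  'n' at position 2: consonant
  'p' at position 3: consonant
  'p' at position 4: consonant
  'j' at position 5: consonant
  'd' at position 6: consonant
  'g' at position 7: consonant
  'd' at position 8: consonant
Total vowels: 0

0


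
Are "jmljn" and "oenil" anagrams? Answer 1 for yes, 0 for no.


Strings: "jmljn", "oenil"
Sorted first:  jjlmn
Sorted second: eilno
Differ at position 0: 'j' vs 'e' => not anagrams

0


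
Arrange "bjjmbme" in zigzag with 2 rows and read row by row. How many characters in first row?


Zigzag "bjjmbme" into 2 rows:
Placing characters:
  'b' => row 0
  'j' => row 1
  'j' => row 0
  'm' => row 1
  'b' => row 0
  'm' => row 1
  'e' => row 0
Rows:
  Row 0: "bjbe"
  Row 1: "jmm"
First row length: 4

4


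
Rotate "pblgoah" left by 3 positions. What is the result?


Input: "pblgoah", rotate left by 3
First 3 characters: "pbl"
Remaining characters: "goah"
Concatenate remaining + first: "goah" + "pbl" = "goahpbl"

goahpbl


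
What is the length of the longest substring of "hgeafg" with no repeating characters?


Input: "hgeafg"
Sliding window (track last position of each char):
  Position 0 ('h'): window [0,0] length 1 -- new best
  Position 1 ('g'): window [0,1] length 2 -- new best
  Position 2 ('e'): window [0,2] length 3 -- new best
  Position 3 ('a'): window [0,3] length 4 -- new best
  Position 4 ('f'): window [0,4] length 5 -- new best
  Position 5 ('g'): repeat (last at 1), move window start to 2
  Position 5 ('g'): window [2,5] length 4
Longest substring with no repeats: "hgeaf" with length 5

5


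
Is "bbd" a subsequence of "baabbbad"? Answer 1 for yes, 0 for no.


Check if "bbd" is a subsequence of "baabbbad"
Greedy scan:
  Position 0 ('b'): matches sub[0] = 'b'
  Position 1 ('a'): no match needed
  Position 2 ('a'): no match needed
  Position 3 ('b'): matches sub[1] = 'b'
  Position 4 ('b'): no match needed
  Position 5 ('b'): no match needed
  Position 6 ('a'): no match needed
  Position 7 ('d'): matches sub[2] = 'd'
All 3 characters matched => is a subsequence

1


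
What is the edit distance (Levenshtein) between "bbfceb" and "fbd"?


Computing edit distance: "bbfceb" -> "fbd"
DP table:
           f    b    d
      0    1    2    3
  b   1    1    1    2
  b   2    2    1    2
  f   3    2    2    2
  c   4    3    3    3
  e   5    4    4    4
  b   6    5    4    5
Edit distance = dp[6][3] = 5

5


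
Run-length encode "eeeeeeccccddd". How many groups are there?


Input: eeeeeeccccddd
Scanning for consecutive runs:
  Group 1: 'e' x 6 (positions 0-5)
  Group 2: 'c' x 4 (positions 6-9)
  Group 3: 'd' x 3 (positions 10-12)
Total groups: 3

3


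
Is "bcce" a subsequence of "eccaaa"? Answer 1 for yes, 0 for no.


Check if "bcce" is a subsequence of "eccaaa"
Greedy scan:
  Position 0 ('e'): no match needed
  Position 1 ('c'): no match needed
  Position 2 ('c'): no match needed
  Position 3 ('a'): no match needed
  Position 4 ('a'): no match needed
  Position 5 ('a'): no match needed
Only matched 0/4 characters => not a subsequence

0


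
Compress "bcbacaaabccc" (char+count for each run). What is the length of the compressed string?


Input: bcbacaaabccc
Runs:
  'b' x 1 => "b1"
  'c' x 1 => "c1"
  'b' x 1 => "b1"
  'a' x 1 => "a1"
  'c' x 1 => "c1"
  'a' x 3 => "a3"
  'b' x 1 => "b1"
  'c' x 3 => "c3"
Compressed: "b1c1b1a1c1a3b1c3"
Compressed length: 16

16


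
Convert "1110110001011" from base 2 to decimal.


Input: "1110110001011" in base 2
Positional expansion:
  Digit '1' (value 1) x 2^12 = 4096
  Digit '1' (value 1) x 2^11 = 2048
  Digit '1' (value 1) x 2^10 = 1024
  Digit '0' (value 0) x 2^9 = 0
  Digit '1' (value 1) x 2^8 = 256
  Digit '1' (value 1) x 2^7 = 128
  Digit '0' (value 0) x 2^6 = 0
  Digit '0' (value 0) x 2^5 = 0
  Digit '0' (value 0) x 2^4 = 0
  Digit '1' (value 1) x 2^3 = 8
  Digit '0' (value 0) x 2^2 = 0
  Digit '1' (value 1) x 2^1 = 2
  Digit '1' (value 1) x 2^0 = 1
Sum = 7563

7563


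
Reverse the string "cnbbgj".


Input: cnbbgj
Reading characters right to left:
  Position 5: 'j'
  Position 4: 'g'
  Position 3: 'b'
  Position 2: 'b'
  Position 1: 'n'
  Position 0: 'c'
Reversed: jgbbnc

jgbbnc


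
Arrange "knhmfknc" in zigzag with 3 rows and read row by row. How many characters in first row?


Zigzag "knhmfknc" into 3 rows:
Placing characters:
  'k' => row 0
  'n' => row 1
  'h' => row 2
  'm' => row 1
  'f' => row 0
  'k' => row 1
  'n' => row 2
  'c' => row 1
Rows:
  Row 0: "kf"
  Row 1: "nmkc"
  Row 2: "hn"
First row length: 2

2


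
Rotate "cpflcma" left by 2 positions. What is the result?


Input: "cpflcma", rotate left by 2
First 2 characters: "cp"
Remaining characters: "flcma"
Concatenate remaining + first: "flcma" + "cp" = "flcmacp"

flcmacp


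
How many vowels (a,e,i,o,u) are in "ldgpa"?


Input: ldgpa
Checking each character:
  'l' at position 0: consonant
  'd' at position 1: consonant
  'g' at position 2: consonant
  'p' at position 3: consonant
  'a' at position 4: vowel (running total: 1)
Total vowels: 1

1


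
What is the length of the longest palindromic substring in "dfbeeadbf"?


Input: "dfbeeadbf"
Checking substrings for palindromes:
  [3:5] "ee" (len 2) => palindrome
Longest palindromic substring: "ee" with length 2

2


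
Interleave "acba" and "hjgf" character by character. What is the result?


Interleaving "acba" and "hjgf":
  Position 0: 'a' from first, 'h' from second => "ah"
  Position 1: 'c' from first, 'j' from second => "cj"
  Position 2: 'b' from first, 'g' from second => "bg"
  Position 3: 'a' from first, 'f' from second => "af"
Result: ahcjbgaf

ahcjbgaf


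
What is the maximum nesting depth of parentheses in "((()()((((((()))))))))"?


Input: "((()()((((((()))))))))"
Tracking depth:
  Position 0 '(': depth becomes 1
  Position 1 '(': depth becomes 2
  Position 2 '(': depth becomes 3
  Position 3 ')': depth becomes 2
  Position 4 '(': depth becomes 3
  Position 5 ')': depth becomes 2
  Position 6 '(': depth becomes 3
  Position 7 '(': depth becomes 4
  Position 8 '(': depth becomes 5
  Position 9 '(': depth becomes 6
  Position 10 '(': depth becomes 7
  Position 11 '(': depth becomes 8
  Position 12 '(': depth becomes 9
  Position 13 ')': depth becomes 8
  Position 14 ')': depth becomes 7
  Position 15 ')': depth becomes 6
  Position 16 ')': depth becomes 5
  Position 17 ')': depth becomes 4
  Position 18 ')': depth becomes 3
  Position 19 ')': depth becomes 2
  Position 20 ')': depth becomes 1
  Position 21 ')': depth becomes 0
Maximum depth reached: 9

9


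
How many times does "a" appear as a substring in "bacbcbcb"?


Searching for "a" in "bacbcbcb"
Scanning each position:
  Position 0: "b" => no
  Position 1: "a" => MATCH
  Position 2: "c" => no
  Position 3: "b" => no
  Position 4: "c" => no
  Position 5: "b" => no
  Position 6: "c" => no
  Position 7: "b" => no
Total occurrences: 1

1


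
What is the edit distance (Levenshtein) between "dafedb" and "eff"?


Computing edit distance: "dafedb" -> "eff"
DP table:
           e    f    f
      0    1    2    3
  d   1    1    2    3
  a   2    2    2    3
  f   3    3    2    2
  e   4    3    3    3
  d   5    4    4    4
  b   6    5    5    5
Edit distance = dp[6][3] = 5

5


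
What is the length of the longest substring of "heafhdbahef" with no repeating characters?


Input: "heafhdbahef"
Sliding window (track last position of each char):
  Position 0 ('h'): window [0,0] length 1 -- new best
  Position 1 ('e'): window [0,1] length 2 -- new best
  Position 2 ('a'): window [0,2] length 3 -- new best
  Position 3 ('f'): window [0,3] length 4 -- new best
  Position 4 ('h'): repeat (last at 0), move window start to 1
  Position 4 ('h'): window [1,4] length 4
  Position 5 ('d'): window [1,5] length 5 -- new best
  Position 6 ('b'): window [1,6] length 6 -- new best
  Position 7 ('a'): repeat (last at 2), move window start to 3
  Position 7 ('a'): window [3,7] length 5
  Position 8 ('h'): repeat (last at 4), move window start to 5
  Position 8 ('h'): window [5,8] length 4
  Position 9 ('e'): window [5,9] length 5
  Position 10 ('f'): window [5,10] length 6
Longest substring with no repeats: "eafhdb" with length 6

6


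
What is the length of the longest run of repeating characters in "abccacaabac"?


Input: "abccacaabac"
Scanning for longest run:
  Position 1 ('b'): new char, reset run to 1
  Position 2 ('c'): new char, reset run to 1
  Position 3 ('c'): continues run of 'c', length=2
  Position 4 ('a'): new char, reset run to 1
  Position 5 ('c'): new char, reset run to 1
  Position 6 ('a'): new char, reset run to 1
  Position 7 ('a'): continues run of 'a', length=2
  Position 8 ('b'): new char, reset run to 1
  Position 9 ('a'): new char, reset run to 1
  Position 10 ('c'): new char, reset run to 1
Longest run: 'c' with length 2

2


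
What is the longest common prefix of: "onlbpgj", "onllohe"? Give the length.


Words: onlbpgj, onllohe
  Position 0: all 'o' => match
  Position 1: all 'n' => match
  Position 2: all 'l' => match
  Position 3: ('b', 'l') => mismatch, stop
LCP = "onl" (length 3)

3


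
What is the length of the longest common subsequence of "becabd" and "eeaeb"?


LCS of "becabd" and "eeaeb"
DP table:
           e    e    a    e    b
      0    0    0    0    0    0
  b   0    0    0    0    0    1
  e   0    1    1    1    1    1
  c   0    1    1    1    1    1
  a   0    1    1    2    2    2
  b   0    1    1    2    2    3
  d   0    1    1    2    2    3
LCS length = dp[6][5] = 3

3


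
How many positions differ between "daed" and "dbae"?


Comparing "daed" and "dbae" position by position:
  Position 0: 'd' vs 'd' => same
  Position 1: 'a' vs 'b' => DIFFER
  Position 2: 'e' vs 'a' => DIFFER
  Position 3: 'd' vs 'e' => DIFFER
Positions that differ: 3

3


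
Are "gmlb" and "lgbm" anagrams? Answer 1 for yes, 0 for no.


Strings: "gmlb", "lgbm"
Sorted first:  bglm
Sorted second: bglm
Sorted forms match => anagrams

1


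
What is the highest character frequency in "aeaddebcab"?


Input: aeaddebcab
Character counts:
  'a': 3
  'b': 2
  'c': 1
  'd': 2
  'e': 2
Maximum frequency: 3

3


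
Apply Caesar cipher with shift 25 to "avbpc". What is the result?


Caesar cipher: shift "avbpc" by 25
  'a' (pos 0) + 25 = pos 25 = 'z'
  'v' (pos 21) + 25 = pos 20 = 'u'
  'b' (pos 1) + 25 = pos 0 = 'a'
  'p' (pos 15) + 25 = pos 14 = 'o'
  'c' (pos 2) + 25 = pos 1 = 'b'
Result: zuaob

zuaob


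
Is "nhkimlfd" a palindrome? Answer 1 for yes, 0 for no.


Input: nhkimlfd
Reversed: dflmikhn
  Compare pos 0 ('n') with pos 7 ('d'): MISMATCH
  Compare pos 1 ('h') with pos 6 ('f'): MISMATCH
  Compare pos 2 ('k') with pos 5 ('l'): MISMATCH
  Compare pos 3 ('i') with pos 4 ('m'): MISMATCH
Result: not a palindrome

0


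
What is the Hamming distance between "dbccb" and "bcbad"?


Comparing "dbccb" and "bcbad" position by position:
  Position 0: 'd' vs 'b' => differ
  Position 1: 'b' vs 'c' => differ
  Position 2: 'c' vs 'b' => differ
  Position 3: 'c' vs 'a' => differ
  Position 4: 'b' vs 'd' => differ
Total differences (Hamming distance): 5

5


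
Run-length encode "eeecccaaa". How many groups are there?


Input: eeecccaaa
Scanning for consecutive runs:
  Group 1: 'e' x 3 (positions 0-2)
  Group 2: 'c' x 3 (positions 3-5)
  Group 3: 'a' x 3 (positions 6-8)
Total groups: 3

3


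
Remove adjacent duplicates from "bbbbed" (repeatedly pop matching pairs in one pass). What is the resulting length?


Input: bbbbed
Stack-based adjacent duplicate removal:
  Read 'b': push. Stack: b
  Read 'b': matches stack top 'b' => pop. Stack: (empty)
  Read 'b': push. Stack: b
  Read 'b': matches stack top 'b' => pop. Stack: (empty)
  Read 'e': push. Stack: e
  Read 'd': push. Stack: ed
Final stack: "ed" (length 2)

2


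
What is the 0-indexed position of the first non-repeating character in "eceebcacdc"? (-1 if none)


Input: eceebcacdc
Character frequencies:
  'a': 1
  'b': 1
  'c': 4
  'd': 1
  'e': 3
Scanning left to right for freq == 1:
  Position 0 ('e'): freq=3, skip
  Position 1 ('c'): freq=4, skip
  Position 2 ('e'): freq=3, skip
  Position 3 ('e'): freq=3, skip
  Position 4 ('b'): unique! => answer = 4

4


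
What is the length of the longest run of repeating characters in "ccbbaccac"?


Input: "ccbbaccac"
Scanning for longest run:
  Position 1 ('c'): continues run of 'c', length=2
  Position 2 ('b'): new char, reset run to 1
  Position 3 ('b'): continues run of 'b', length=2
  Position 4 ('a'): new char, reset run to 1
  Position 5 ('c'): new char, reset run to 1
  Position 6 ('c'): continues run of 'c', length=2
  Position 7 ('a'): new char, reset run to 1
  Position 8 ('c'): new char, reset run to 1
Longest run: 'c' with length 2

2


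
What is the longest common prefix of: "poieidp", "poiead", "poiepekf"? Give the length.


Words: poieidp, poiead, poiepekf
  Position 0: all 'p' => match
  Position 1: all 'o' => match
  Position 2: all 'i' => match
  Position 3: all 'e' => match
  Position 4: ('i', 'a', 'p') => mismatch, stop
LCP = "poie" (length 4)

4


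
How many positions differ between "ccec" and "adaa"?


Comparing "ccec" and "adaa" position by position:
  Position 0: 'c' vs 'a' => DIFFER
  Position 1: 'c' vs 'd' => DIFFER
  Position 2: 'e' vs 'a' => DIFFER
  Position 3: 'c' vs 'a' => DIFFER
Positions that differ: 4

4


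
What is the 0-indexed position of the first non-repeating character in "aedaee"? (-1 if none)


Input: aedaee
Character frequencies:
  'a': 2
  'd': 1
  'e': 3
Scanning left to right for freq == 1:
  Position 0 ('a'): freq=2, skip
  Position 1 ('e'): freq=3, skip
  Position 2 ('d'): unique! => answer = 2

2


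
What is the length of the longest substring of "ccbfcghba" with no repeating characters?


Input: "ccbfcghba"
Sliding window (track last position of each char):
  Position 0 ('c'): window [0,0] length 1 -- new best
  Position 1 ('c'): repeat (last at 0), move window start to 1
  Position 1 ('c'): window [1,1] length 1
  Position 2 ('b'): window [1,2] length 2 -- new best
  Position 3 ('f'): window [1,3] length 3 -- new best
  Position 4 ('c'): repeat (last at 1), move window start to 2
  Position 4 ('c'): window [2,4] length 3
  Position 5 ('g'): window [2,5] length 4 -- new best
  Position 6 ('h'): window [2,6] length 5 -- new best
  Position 7 ('b'): repeat (last at 2), move window start to 3
  Position 7 ('b'): window [3,7] length 5
  Position 8 ('a'): window [3,8] length 6 -- new best
Longest substring with no repeats: "fcghba" with length 6

6


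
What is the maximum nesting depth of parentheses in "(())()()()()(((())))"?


Input: "(())()()()()(((())))"
Tracking depth:
  Position 0 '(': depth becomes 1
  Position 1 '(': depth becomes 2
  Position 2 ')': depth becomes 1
  Position 3 ')': depth becomes 0
  Position 4 '(': depth becomes 1
  Position 5 ')': depth becomes 0
  Position 6 '(': depth becomes 1
  Position 7 ')': depth becomes 0
  Position 8 '(': depth becomes 1
  Position 9 ')': depth becomes 0
  Position 10 '(': depth becomes 1
  Position 11 ')': depth becomes 0
  Position 12 '(': depth becomes 1
  Position 13 '(': depth becomes 2
  Position 14 '(': depth becomes 3
  Position 15 '(': depth becomes 4
  Position 16 ')': depth becomes 3
  Position 17 ')': depth becomes 2
  Position 18 ')': depth becomes 1
  Position 19 ')': depth becomes 0
Maximum depth reached: 4

4


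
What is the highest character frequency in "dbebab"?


Input: dbebab
Character counts:
  'a': 1
  'b': 3
  'd': 1
  'e': 1
Maximum frequency: 3

3


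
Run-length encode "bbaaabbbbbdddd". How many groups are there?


Input: bbaaabbbbbdddd
Scanning for consecutive runs:
  Group 1: 'b' x 2 (positions 0-1)
  Group 2: 'a' x 3 (positions 2-4)
  Group 3: 'b' x 5 (positions 5-9)
  Group 4: 'd' x 4 (positions 10-13)
Total groups: 4

4


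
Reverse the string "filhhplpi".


Input: filhhplpi
Reading characters right to left:
  Position 8: 'i'
  Position 7: 'p'
  Position 6: 'l'
  Position 5: 'p'
  Position 4: 'h'
  Position 3: 'h'
  Position 2: 'l'
  Position 1: 'i'
  Position 0: 'f'
Reversed: iplphhlif

iplphhlif


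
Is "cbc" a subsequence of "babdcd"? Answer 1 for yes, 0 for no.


Check if "cbc" is a subsequence of "babdcd"
Greedy scan:
  Position 0 ('b'): no match needed
  Position 1 ('a'): no match needed
  Position 2 ('b'): no match needed
  Position 3 ('d'): no match needed
  Position 4 ('c'): matches sub[0] = 'c'
  Position 5 ('d'): no match needed
Only matched 1/3 characters => not a subsequence

0


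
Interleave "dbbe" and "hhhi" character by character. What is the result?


Interleaving "dbbe" and "hhhi":
  Position 0: 'd' from first, 'h' from second => "dh"
  Position 1: 'b' from first, 'h' from second => "bh"
  Position 2: 'b' from first, 'h' from second => "bh"
  Position 3: 'e' from first, 'i' from second => "ei"
Result: dhbhbhei

dhbhbhei


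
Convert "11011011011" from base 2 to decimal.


Input: "11011011011" in base 2
Positional expansion:
  Digit '1' (value 1) x 2^10 = 1024
  Digit '1' (value 1) x 2^9 = 512
  Digit '0' (value 0) x 2^8 = 0
  Digit '1' (value 1) x 2^7 = 128
  Digit '1' (value 1) x 2^6 = 64
  Digit '0' (value 0) x 2^5 = 0
  Digit '1' (value 1) x 2^4 = 16
  Digit '1' (value 1) x 2^3 = 8
  Digit '0' (value 0) x 2^2 = 0
  Digit '1' (value 1) x 2^1 = 2
  Digit '1' (value 1) x 2^0 = 1
Sum = 1755

1755


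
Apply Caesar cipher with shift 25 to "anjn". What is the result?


Caesar cipher: shift "anjn" by 25
  'a' (pos 0) + 25 = pos 25 = 'z'
  'n' (pos 13) + 25 = pos 12 = 'm'
  'j' (pos 9) + 25 = pos 8 = 'i'
  'n' (pos 13) + 25 = pos 12 = 'm'
Result: zmim

zmim


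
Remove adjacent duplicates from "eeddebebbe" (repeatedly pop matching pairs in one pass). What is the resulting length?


Input: eeddebebbe
Stack-based adjacent duplicate removal:
  Read 'e': push. Stack: e
  Read 'e': matches stack top 'e' => pop. Stack: (empty)
  Read 'd': push. Stack: d
  Read 'd': matches stack top 'd' => pop. Stack: (empty)
  Read 'e': push. Stack: e
  Read 'b': push. Stack: eb
  Read 'e': push. Stack: ebe
  Read 'b': push. Stack: ebeb
  Read 'b': matches stack top 'b' => pop. Stack: ebe
  Read 'e': matches stack top 'e' => pop. Stack: eb
Final stack: "eb" (length 2)

2


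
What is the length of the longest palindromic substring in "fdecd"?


Input: "fdecd"
Checking substrings for palindromes:
  No multi-char palindromic substrings found
Longest palindromic substring: "f" with length 1

1


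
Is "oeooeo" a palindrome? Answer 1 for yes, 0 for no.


Input: oeooeo
Reversed: oeooeo
  Compare pos 0 ('o') with pos 5 ('o'): match
  Compare pos 1 ('e') with pos 4 ('e'): match
  Compare pos 2 ('o') with pos 3 ('o'): match
Result: palindrome

1


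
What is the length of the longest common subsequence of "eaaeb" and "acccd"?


LCS of "eaaeb" and "acccd"
DP table:
           a    c    c    c    d
      0    0    0    0    0    0
  e   0    0    0    0    0    0
  a   0    1    1    1    1    1
  a   0    1    1    1    1    1
  e   0    1    1    1    1    1
  b   0    1    1    1    1    1
LCS length = dp[5][5] = 1

1


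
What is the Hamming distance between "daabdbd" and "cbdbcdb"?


Comparing "daabdbd" and "cbdbcdb" position by position:
  Position 0: 'd' vs 'c' => differ
  Position 1: 'a' vs 'b' => differ
  Position 2: 'a' vs 'd' => differ
  Position 3: 'b' vs 'b' => same
  Position 4: 'd' vs 'c' => differ
  Position 5: 'b' vs 'd' => differ
  Position 6: 'd' vs 'b' => differ
Total differences (Hamming distance): 6

6


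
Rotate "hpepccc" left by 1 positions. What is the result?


Input: "hpepccc", rotate left by 1
First 1 characters: "h"
Remaining characters: "pepccc"
Concatenate remaining + first: "pepccc" + "h" = "pepccch"

pepccch


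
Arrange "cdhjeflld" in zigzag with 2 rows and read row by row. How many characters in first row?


Zigzag "cdhjeflld" into 2 rows:
Placing characters:
  'c' => row 0
  'd' => row 1
  'h' => row 0
  'j' => row 1
  'e' => row 0
  'f' => row 1
  'l' => row 0
  'l' => row 1
  'd' => row 0
Rows:
  Row 0: "cheld"
  Row 1: "djfl"
First row length: 5

5


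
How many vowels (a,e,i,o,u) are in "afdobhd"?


Input: afdobhd
Checking each character:
  'a' at position 0: vowel (running total: 1)
  'f' at position 1: consonant
  'd' at position 2: consonant
  'o' at position 3: vowel (running total: 2)
  'b' at position 4: consonant
  'h' at position 5: consonant
  'd' at position 6: consonant
Total vowels: 2

2


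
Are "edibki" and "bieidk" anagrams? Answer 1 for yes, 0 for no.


Strings: "edibki", "bieidk"
Sorted first:  bdeiik
Sorted second: bdeiik
Sorted forms match => anagrams

1


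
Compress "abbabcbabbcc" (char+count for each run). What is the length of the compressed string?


Input: abbabcbabbcc
Runs:
  'a' x 1 => "a1"
  'b' x 2 => "b2"
  'a' x 1 => "a1"
  'b' x 1 => "b1"
  'c' x 1 => "c1"
  'b' x 1 => "b1"
  'a' x 1 => "a1"
  'b' x 2 => "b2"
  'c' x 2 => "c2"
Compressed: "a1b2a1b1c1b1a1b2c2"
Compressed length: 18

18


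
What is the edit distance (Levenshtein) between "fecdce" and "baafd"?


Computing edit distance: "fecdce" -> "baafd"
DP table:
           b    a    a    f    d
      0    1    2    3    4    5
  f   1    1    2    3    3    4
  e   2    2    2    3    4    4
  c   3    3    3    3    4    5
  d   4    4    4    4    4    4
  c   5    5    5    5    5    5
  e   6    6    6    6    6    6
Edit distance = dp[6][5] = 6

6


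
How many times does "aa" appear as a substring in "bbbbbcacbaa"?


Searching for "aa" in "bbbbbcacbaa"
Scanning each position:
  Position 0: "bb" => no
  Position 1: "bb" => no
  Position 2: "bb" => no
  Position 3: "bb" => no
  Position 4: "bc" => no
  Position 5: "ca" => no
  Position 6: "ac" => no
  Position 7: "cb" => no
  Position 8: "ba" => no
  Position 9: "aa" => MATCH
Total occurrences: 1

1


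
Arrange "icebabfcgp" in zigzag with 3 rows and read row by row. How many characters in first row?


Zigzag "icebabfcgp" into 3 rows:
Placing characters:
  'i' => row 0
  'c' => row 1
  'e' => row 2
  'b' => row 1
  'a' => row 0
  'b' => row 1
  'f' => row 2
  'c' => row 1
  'g' => row 0
  'p' => row 1
Rows:
  Row 0: "iag"
  Row 1: "cbbcp"
  Row 2: "ef"
First row length: 3

3


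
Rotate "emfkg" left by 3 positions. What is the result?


Input: "emfkg", rotate left by 3
First 3 characters: "emf"
Remaining characters: "kg"
Concatenate remaining + first: "kg" + "emf" = "kgemf"

kgemf


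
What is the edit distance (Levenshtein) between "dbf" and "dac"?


Computing edit distance: "dbf" -> "dac"
DP table:
           d    a    c
      0    1    2    3
  d   1    0    1    2
  b   2    1    1    2
  f   3    2    2    2
Edit distance = dp[3][3] = 2

2


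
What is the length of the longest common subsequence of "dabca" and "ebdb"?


LCS of "dabca" and "ebdb"
DP table:
           e    b    d    b
      0    0    0    0    0
  d   0    0    0    1    1
  a   0    0    0    1    1
  b   0    0    1    1    2
  c   0    0    1    1    2
  a   0    0    1    1    2
LCS length = dp[5][4] = 2

2


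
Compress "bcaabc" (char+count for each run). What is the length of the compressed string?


Input: bcaabc
Runs:
  'b' x 1 => "b1"
  'c' x 1 => "c1"
  'a' x 2 => "a2"
  'b' x 1 => "b1"
  'c' x 1 => "c1"
Compressed: "b1c1a2b1c1"
Compressed length: 10

10


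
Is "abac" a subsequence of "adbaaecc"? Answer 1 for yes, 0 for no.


Check if "abac" is a subsequence of "adbaaecc"
Greedy scan:
  Position 0 ('a'): matches sub[0] = 'a'
  Position 1 ('d'): no match needed
  Position 2 ('b'): matches sub[1] = 'b'
  Position 3 ('a'): matches sub[2] = 'a'
  Position 4 ('a'): no match needed
  Position 5 ('e'): no match needed
  Position 6 ('c'): matches sub[3] = 'c'
  Position 7 ('c'): no match needed
All 4 characters matched => is a subsequence

1


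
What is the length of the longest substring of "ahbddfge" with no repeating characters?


Input: "ahbddfge"
Sliding window (track last position of each char):
  Position 0 ('a'): window [0,0] length 1 -- new best
  Position 1 ('h'): window [0,1] length 2 -- new best
  Position 2 ('b'): window [0,2] length 3 -- new best
  Position 3 ('d'): window [0,3] length 4 -- new best
  Position 4 ('d'): repeat (last at 3), move window start to 4
  Position 4 ('d'): window [4,4] length 1
  Position 5 ('f'): window [4,5] length 2
  Position 6 ('g'): window [4,6] length 3
  Position 7 ('e'): window [4,7] length 4
Longest substring with no repeats: "ahbd" with length 4

4
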